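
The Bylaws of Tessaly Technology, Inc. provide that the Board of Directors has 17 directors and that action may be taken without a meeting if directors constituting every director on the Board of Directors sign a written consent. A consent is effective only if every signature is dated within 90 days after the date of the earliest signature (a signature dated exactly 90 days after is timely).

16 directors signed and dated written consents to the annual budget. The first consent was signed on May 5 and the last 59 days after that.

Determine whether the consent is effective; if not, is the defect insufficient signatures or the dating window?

Signatures required: the unanimous vote of 17 — unanimous means all 17, so 17 needed; 16 signed. Insufficient.
Dating window: the latest signature is 59 days after the earliest; the limit is 90 days. Within the window.

Not effective — insufficient signatures.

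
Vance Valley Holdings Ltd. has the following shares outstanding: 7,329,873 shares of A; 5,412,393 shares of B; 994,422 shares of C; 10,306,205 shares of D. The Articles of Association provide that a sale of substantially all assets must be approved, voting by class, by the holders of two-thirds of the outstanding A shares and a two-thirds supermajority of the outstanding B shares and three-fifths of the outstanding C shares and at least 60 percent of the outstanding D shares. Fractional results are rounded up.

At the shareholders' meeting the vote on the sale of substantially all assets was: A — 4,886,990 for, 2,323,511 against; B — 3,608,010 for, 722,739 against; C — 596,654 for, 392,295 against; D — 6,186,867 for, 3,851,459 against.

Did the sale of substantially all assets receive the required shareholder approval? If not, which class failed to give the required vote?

A: 2/3 of 7329873 = 4886582; 4,886,582 required, 4,886,990 in favor — approved.
B: 2/3 of 5412393 = 3608262; 3,608,262 required, 3,608,010 in favor — not approved.
C: 3/5 of 994422 = 596653.20, rounded up to 596654; 596,654 required, 596,654 in favor — approved.
D: 3/5 of 10306205 = 6183723; 6,183,723 required, 6,186,867 in favor — approved.

Not approved — the B shares did not give the required vote.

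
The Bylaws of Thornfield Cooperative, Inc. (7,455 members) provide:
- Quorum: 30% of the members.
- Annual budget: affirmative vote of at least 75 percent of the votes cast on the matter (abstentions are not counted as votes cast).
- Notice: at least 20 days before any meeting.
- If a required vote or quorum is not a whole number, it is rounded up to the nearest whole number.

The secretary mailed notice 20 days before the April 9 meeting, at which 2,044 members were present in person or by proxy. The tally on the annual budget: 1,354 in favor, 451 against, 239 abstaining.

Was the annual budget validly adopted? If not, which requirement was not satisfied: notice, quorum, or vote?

Notice: 20 days given; 20 required. Satisfied.
Quorum: 30% of 7,455 = 2,236.50, rounded up to 2,237; 2,044 present. Not satisfied.
Vote: requires three-fourths of the votes cast (2,044 − 239 abstaining = 1,805); 3/4 of 1805 = 1353.75, rounded up to 1354, so 1,354 needed; 1,354 in favor. Satisfied.

Invalid — quorum requirement not satisfied.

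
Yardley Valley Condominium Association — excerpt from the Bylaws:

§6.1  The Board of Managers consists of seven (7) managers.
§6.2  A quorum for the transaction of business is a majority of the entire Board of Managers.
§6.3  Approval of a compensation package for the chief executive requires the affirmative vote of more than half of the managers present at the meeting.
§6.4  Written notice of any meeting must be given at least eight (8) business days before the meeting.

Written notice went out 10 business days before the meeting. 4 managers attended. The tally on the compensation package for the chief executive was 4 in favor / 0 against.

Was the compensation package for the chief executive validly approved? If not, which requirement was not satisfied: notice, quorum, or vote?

Notice: 10 business days given; 8 required (10 ≥ 8). Satisfied.
Quorum: 4 present; quorum is 4. Satisfied.
Vote: the compensation package for the chief executive requires a majority of the managers present (4). A majority of 4 is 3, so 3 affirmative votes are needed; 4 voted in favor. Satisfied.

Valid — all requirements satisfied.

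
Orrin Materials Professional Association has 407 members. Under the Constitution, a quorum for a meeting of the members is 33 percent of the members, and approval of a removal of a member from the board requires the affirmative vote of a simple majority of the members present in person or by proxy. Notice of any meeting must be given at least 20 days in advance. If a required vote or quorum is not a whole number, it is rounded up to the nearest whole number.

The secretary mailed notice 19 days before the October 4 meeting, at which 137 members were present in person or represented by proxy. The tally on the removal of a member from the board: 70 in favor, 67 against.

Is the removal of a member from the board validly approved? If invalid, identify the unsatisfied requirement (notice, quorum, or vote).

Notice: 19 days given; 20 required. Not satisfied.
Quorum: 33% of 407 = 134.31, rounded up to 135; 137 present. Satisfied.
Vote: requires a majority of those present (137); a majority of 137 is 69, so 69 needed; 70 in favor. Satisfied.

Invalid — notice requirement not satisfied.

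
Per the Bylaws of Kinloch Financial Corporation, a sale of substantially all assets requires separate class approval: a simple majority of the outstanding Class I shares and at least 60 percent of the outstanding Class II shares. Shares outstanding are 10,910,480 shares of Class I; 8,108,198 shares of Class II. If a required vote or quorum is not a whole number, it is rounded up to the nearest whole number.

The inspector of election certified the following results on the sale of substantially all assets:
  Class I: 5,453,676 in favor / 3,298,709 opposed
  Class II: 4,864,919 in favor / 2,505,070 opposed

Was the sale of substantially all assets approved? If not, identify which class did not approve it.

Class I: a majority of 10910480 is 5455241; 5,455,241 required, 5,453,676 in favor — not approved.
Class II: 3/5 of 8108198 = 4864918.80, rounded up to 4864919; 4,864,919 required, 4,864,919 in favor — approved.

Not approved — the Class I shares did not give the required vote.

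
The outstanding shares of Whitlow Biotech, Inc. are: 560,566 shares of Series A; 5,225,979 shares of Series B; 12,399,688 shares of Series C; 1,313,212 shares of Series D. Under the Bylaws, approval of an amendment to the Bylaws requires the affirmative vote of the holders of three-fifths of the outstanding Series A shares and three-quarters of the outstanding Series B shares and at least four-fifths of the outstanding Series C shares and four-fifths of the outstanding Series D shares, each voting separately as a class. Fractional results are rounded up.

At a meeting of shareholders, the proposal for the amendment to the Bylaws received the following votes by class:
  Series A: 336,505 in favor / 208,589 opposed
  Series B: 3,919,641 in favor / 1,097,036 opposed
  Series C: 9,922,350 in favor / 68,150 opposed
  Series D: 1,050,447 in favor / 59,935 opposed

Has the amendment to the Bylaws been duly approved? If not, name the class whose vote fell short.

Series A: 3/5 of 560566 = 336339.60, rounded up to 336340; 336,340 required, 336,505 in favor — approved.
Series B: 3/4 of 5225979 = 3919484.25, rounded up to 3919485; 3,919,485 required, 3,919,641 in favor — approved.
Series C: 4/5 of 12399688 = 9919750.40, rounded up to 9919751; 9,919,751 required, 9,922,350 in favor — approved.
Series D: 4/5 of 1313212 = 1050569.60, rounded up to 1050570; 1,050,570 required, 1,050,447 in favor — not approved.

Not approved — the Series D shares did not give the required vote.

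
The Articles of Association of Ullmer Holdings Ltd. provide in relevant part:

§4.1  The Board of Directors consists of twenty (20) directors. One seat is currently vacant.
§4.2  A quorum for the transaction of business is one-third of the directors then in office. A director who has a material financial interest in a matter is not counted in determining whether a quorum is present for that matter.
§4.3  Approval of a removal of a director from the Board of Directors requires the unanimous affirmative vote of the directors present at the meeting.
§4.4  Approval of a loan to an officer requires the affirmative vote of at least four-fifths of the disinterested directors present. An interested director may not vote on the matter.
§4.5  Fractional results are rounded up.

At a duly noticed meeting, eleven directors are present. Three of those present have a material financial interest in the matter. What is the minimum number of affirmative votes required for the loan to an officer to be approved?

The loan to an officer requires four-fifths of the disinterested directors present (11 − 3 = 8).
4/5 of 8 = 6.40, rounded up to 7.

7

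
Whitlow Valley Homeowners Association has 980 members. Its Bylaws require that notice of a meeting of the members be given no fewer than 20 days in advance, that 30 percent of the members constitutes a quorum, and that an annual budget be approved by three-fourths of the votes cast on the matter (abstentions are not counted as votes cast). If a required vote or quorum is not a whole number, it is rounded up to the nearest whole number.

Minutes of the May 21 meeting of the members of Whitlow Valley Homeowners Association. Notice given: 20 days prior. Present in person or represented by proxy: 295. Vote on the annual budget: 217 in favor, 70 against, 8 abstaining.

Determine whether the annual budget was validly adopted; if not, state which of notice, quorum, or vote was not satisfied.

Notice: 20 days given; 20 required. Satisfied.
Quorum: 30% of 980 = 294; 295 present. Satisfied.
Vote: requires three-fourths of the votes cast (295 − 8 abstaining = 287); 3/4 of 287 = 215.25, rounded up to 216, so 216 needed; 217 in favor. Satisfied.

Valid — all requirements satisfied.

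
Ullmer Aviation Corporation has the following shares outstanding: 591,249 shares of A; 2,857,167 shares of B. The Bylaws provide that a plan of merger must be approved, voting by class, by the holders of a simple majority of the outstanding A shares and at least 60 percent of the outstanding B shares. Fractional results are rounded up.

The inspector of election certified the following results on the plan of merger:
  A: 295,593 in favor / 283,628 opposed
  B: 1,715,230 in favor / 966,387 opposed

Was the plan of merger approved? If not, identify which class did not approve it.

A: a majority of 591249 is 295625; 295,625 required, 295,593 in favor — not approved.
B: 3/5 of 2857167 = 1714300.20, rounded up to 1714301; 1,714,301 required, 1,715,230 in favor — approved.

Not approved — the A shares did not give the required vote.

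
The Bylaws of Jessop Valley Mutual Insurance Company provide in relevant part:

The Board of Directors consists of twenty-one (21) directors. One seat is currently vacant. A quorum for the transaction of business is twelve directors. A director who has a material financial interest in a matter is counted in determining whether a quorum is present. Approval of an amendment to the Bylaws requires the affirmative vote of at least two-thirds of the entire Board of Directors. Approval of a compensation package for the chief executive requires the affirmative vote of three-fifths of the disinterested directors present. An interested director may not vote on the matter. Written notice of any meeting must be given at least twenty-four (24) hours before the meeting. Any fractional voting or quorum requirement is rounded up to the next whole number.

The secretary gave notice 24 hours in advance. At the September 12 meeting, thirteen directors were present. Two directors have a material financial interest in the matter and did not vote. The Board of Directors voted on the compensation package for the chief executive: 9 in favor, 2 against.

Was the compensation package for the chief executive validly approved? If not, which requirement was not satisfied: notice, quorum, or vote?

Valid — all requirements satisfied.

Notice: 24 hours given; 24 required (24 ≥ 24). Satisfied.
Quorum: 13 present (interested directors count toward quorum); quorum is 12. Satisfied.
Vote: the compensation package for the chief executive requires three-fifths of the disinterested directors present (13 − 2 = 11). 3/5 of 11 = 6.60, rounded up to 7, so 7 affirmative votes are needed; 9 voted in favor. Satisfied.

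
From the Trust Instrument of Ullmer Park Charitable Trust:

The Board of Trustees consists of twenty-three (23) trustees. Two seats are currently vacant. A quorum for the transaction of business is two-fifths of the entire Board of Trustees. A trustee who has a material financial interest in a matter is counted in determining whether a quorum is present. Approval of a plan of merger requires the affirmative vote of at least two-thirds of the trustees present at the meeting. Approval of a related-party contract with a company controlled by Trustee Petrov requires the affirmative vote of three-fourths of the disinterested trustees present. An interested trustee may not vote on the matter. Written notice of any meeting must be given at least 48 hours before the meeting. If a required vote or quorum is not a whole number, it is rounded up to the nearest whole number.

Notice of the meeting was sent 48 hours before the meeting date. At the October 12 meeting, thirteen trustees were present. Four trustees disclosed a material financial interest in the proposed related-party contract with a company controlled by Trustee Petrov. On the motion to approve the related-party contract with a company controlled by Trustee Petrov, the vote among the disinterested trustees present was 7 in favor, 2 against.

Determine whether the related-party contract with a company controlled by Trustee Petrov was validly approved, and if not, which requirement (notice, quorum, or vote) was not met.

Notice: 48 hours given; 48 required (48 ≥ 48). Satisfied.
Quorum: 13 present (interested trustees count toward quorum); quorum is 10. Satisfied.
Vote: the related-party contract with a company controlled by Trustee Petrov requires three-fourths of the disinterested trustees present (13 − 4 = 9). 3/4 of 9 = 6.75, rounded up to 7, so 7 affirmative votes are needed; 7 voted in favor. Satisfied.

Valid — all requirements satisfied.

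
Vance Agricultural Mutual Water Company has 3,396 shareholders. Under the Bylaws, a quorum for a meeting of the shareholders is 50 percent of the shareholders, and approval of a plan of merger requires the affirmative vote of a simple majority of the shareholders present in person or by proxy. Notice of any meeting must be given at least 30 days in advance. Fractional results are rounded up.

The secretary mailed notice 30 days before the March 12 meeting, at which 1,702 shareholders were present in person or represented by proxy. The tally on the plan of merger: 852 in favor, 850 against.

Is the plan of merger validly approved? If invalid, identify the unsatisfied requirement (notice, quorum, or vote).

Notice: 30 days given; 30 required. Satisfied.
Quorum: 50% of 3,396 = 1,698; 1,702 present. Satisfied.
Vote: requires a majority of those present (1,702); a majority of 1702 is 852, so 852 needed; 852 in favor. Satisfied.

Valid — all requirements satisfied.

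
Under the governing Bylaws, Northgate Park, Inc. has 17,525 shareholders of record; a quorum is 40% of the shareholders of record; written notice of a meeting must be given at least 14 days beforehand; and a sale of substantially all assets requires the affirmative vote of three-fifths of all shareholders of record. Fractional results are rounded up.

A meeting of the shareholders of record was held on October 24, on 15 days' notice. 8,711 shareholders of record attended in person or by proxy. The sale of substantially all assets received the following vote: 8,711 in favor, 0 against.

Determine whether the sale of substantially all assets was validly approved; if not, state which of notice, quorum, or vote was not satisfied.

Invalid — vote requirement not satisfied.

Notice: 15 days given; 14 required. Satisfied.
Quorum: 40% of 17,525 = 7,010; 8,711 present. Satisfied.
Vote: requires three-fifths of all shareholders of record (17,525); 3/5 of 17525 = 10515, so 10,515 needed; 8,711 in favor. Not satisfied.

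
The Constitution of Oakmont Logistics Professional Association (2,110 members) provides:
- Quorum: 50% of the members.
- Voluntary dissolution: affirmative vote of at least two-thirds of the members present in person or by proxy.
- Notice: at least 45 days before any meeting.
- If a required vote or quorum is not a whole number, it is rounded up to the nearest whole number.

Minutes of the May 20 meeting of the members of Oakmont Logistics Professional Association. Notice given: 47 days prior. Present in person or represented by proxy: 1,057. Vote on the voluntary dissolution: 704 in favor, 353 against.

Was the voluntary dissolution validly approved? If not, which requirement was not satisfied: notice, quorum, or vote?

Invalid — vote requirement not satisfied.

Notice: 47 days given; 45 required. Satisfied.
Quorum: 50% of 2,110 = 1,055; 1,057 present. Satisfied.
Vote: requires two-thirds of those present (1,057); 2/3 of 1057 = 704.67, rounded up to 705, so 705 needed; 704 in favor. Not satisfied.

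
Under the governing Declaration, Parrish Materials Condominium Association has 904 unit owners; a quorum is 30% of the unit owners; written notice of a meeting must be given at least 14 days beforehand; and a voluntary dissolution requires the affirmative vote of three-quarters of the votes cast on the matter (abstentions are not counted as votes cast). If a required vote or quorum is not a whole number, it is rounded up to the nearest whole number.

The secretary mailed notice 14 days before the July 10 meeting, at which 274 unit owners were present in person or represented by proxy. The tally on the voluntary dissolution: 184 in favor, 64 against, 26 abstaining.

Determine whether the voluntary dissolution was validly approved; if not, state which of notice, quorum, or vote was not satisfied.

Notice: 14 days given; 14 required. Satisfied.
Quorum: 30% of 904 = 271.20, rounded up to 272; 274 present. Satisfied.
Vote: requires three-fourths of the votes cast (274 − 26 abstaining = 248); 3/4 of 248 = 186, so 186 needed; 184 in favor. Not satisfied.

Invalid — vote requirement not satisfied.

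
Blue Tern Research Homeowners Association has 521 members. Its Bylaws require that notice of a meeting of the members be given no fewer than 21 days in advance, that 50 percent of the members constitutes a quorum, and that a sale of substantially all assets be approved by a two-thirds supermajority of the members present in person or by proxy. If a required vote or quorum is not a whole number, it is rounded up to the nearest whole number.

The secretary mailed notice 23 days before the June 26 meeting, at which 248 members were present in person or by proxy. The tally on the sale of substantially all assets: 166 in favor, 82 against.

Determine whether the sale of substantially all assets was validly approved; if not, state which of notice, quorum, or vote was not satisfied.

Notice: 23 days given; 21 required. Satisfied.
Quorum: 50% of 521 = 260.50, rounded up to 261; 248 present. Not satisfied.
Vote: requires two-thirds of those present (248); 2/3 of 248 = 165.33, rounded up to 166, so 166 needed; 166 in favor. Satisfied.

Invalid — quorum requirement not satisfied.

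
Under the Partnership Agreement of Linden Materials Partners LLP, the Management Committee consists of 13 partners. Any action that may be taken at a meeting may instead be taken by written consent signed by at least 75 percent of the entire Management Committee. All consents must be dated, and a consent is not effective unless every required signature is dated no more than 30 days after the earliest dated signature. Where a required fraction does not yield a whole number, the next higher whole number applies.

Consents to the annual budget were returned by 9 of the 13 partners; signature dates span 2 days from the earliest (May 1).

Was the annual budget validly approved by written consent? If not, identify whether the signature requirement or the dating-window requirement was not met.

Signatures required: at least 75 percent of 13 — 3/4 of 13 = 9.75, rounded up to 10, so 10 needed; 9 signed. Insufficient.
Dating window: the latest signature is 2 days after the earliest; the limit is 30 days. Within the window.

Not effective — insufficient signatures.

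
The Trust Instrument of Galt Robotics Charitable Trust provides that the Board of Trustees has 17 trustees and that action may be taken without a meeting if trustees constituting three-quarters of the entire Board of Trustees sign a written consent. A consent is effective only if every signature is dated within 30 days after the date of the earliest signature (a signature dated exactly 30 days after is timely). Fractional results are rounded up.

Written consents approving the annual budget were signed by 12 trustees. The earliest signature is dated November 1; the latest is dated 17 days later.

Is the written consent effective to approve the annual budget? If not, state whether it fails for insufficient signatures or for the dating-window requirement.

Signatures required: three-quarters of 17 — 3/4 of 17 = 12.75, rounded up to 13, so 13 needed; 12 signed. Insufficient.
Dating window: the latest signature is 17 days after the earliest; the limit is 30 days. Within the window.

Not effective — insufficient signatures.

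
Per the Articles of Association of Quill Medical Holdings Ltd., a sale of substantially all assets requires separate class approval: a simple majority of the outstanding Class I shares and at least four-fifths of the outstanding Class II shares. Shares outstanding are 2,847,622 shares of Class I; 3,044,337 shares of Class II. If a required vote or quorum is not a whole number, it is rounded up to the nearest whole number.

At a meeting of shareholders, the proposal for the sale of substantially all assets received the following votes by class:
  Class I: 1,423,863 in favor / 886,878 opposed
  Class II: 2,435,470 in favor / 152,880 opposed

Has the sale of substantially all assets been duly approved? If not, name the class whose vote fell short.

Class I: a majority of 2847622 is 1423812; 1,423,812 required, 1,423,863 in favor — approved.
Class II: 4/5 of 3044337 = 2435469.60, rounded up to 2435470; 2,435,470 required, 2,435,470 in favor — approved.

Approved — every class gave the required vote.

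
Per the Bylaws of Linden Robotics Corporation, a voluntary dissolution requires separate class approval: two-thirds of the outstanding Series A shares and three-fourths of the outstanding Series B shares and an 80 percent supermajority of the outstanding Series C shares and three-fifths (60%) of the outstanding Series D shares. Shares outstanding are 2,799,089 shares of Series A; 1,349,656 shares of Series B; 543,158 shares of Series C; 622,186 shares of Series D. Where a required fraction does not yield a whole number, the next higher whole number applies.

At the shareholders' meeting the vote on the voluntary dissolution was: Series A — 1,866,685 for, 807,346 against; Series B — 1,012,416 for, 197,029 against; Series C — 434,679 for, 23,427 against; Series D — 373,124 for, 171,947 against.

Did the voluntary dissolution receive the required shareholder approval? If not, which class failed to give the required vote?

Not approved — the Series D shares did not give the required vote.

Series A: 2/3 of 2799089 = 1866059.33, rounded up to 1866060; 1,866,060 required, 1,866,685 in favor — approved.
Series B: 3/4 of 1349656 = 1012242; 1,012,242 required, 1,012,416 in favor — approved.
Series C: 4/5 of 543158 = 434526.40, rounded up to 434527; 434,527 required, 434,679 in favor — approved.
Series D: 3/5 of 622186 = 373311.60, rounded up to 373312; 373,312 required, 373,124 in favor — not approved.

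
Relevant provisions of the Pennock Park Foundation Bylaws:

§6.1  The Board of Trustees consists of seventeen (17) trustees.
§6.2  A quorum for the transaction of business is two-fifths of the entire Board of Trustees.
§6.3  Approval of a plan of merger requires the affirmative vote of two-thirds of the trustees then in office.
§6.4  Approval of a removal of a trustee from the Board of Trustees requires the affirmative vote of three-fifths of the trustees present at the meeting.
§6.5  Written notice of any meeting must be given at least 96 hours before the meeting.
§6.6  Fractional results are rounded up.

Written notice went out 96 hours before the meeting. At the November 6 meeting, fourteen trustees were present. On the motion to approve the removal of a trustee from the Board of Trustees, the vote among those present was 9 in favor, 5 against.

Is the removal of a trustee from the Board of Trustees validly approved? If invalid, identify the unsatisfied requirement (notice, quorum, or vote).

Notice: 96 hours given; 96 required (96 ≥ 96). Satisfied.
Quorum: 14 present; quorum is 7. Satisfied.
Vote: the removal of a trustee from the Board of Trustees requires three-fifths of the trustees present (14). 3/5 of 14 = 8.40, rounded up to 9, so 9 affirmative votes are needed; 9 voted in favor. Satisfied.

Valid — all requirements satisfied.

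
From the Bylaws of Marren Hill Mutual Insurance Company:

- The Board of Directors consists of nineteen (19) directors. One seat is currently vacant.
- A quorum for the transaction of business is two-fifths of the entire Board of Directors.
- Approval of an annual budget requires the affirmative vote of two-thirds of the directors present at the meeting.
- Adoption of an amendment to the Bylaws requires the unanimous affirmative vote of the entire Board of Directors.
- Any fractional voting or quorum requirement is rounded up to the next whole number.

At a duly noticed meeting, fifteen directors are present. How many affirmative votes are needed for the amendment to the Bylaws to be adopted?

The amendment to the Bylaws requires the unanimous vote of the entire Board of Directors (19).
Unanimous means all 19.
(Only 15 can vote, so the amendment to the Bylaws cannot pass at this meeting, but the required vote is still 19.)

19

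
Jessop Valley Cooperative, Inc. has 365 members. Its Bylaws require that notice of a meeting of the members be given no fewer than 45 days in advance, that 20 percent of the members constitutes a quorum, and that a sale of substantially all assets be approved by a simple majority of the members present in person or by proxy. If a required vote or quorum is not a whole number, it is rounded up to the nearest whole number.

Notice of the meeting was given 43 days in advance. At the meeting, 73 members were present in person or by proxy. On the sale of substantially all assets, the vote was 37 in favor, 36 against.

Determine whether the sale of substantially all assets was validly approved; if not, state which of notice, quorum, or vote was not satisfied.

Invalid — notice requirement not satisfied.

Notice: 43 days given; 45 required. Not satisfied.
Quorum: 20% of 365 = 73; 73 present. Satisfied.
Vote: requires a majority of those present (73); a majority of 73 is 37, so 37 needed; 37 in favor. Satisfied.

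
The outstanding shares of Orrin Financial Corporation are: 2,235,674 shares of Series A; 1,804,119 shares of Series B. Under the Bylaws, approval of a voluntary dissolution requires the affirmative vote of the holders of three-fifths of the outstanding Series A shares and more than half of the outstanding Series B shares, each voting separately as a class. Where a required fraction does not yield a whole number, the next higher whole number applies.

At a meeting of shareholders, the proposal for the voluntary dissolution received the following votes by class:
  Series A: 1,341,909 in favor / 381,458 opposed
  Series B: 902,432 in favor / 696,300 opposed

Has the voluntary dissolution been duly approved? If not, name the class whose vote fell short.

Series A: 3/5 of 2235674 = 1341404.40, rounded up to 1341405; 1,341,405 required, 1,341,909 in favor — approved.
Series B: a majority of 1804119 is 902060; 902,060 required, 902,432 in favor — approved.

Approved — every class gave the required vote.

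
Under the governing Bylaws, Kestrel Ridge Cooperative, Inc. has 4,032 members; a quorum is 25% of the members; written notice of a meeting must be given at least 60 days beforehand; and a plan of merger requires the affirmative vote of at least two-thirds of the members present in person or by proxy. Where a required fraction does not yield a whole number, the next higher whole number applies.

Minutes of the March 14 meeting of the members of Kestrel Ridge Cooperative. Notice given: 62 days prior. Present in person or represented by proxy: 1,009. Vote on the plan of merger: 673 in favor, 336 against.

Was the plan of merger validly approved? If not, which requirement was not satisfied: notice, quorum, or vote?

Valid — all requirements satisfied.

Notice: 62 days given; 60 required. Satisfied.
Quorum: 25% of 4,032 = 1,008; 1,009 present. Satisfied.
Vote: requires two-thirds of those present (1,009); 2/3 of 1009 = 672.67, rounded up to 673, so 673 needed; 673 in favor. Satisfied.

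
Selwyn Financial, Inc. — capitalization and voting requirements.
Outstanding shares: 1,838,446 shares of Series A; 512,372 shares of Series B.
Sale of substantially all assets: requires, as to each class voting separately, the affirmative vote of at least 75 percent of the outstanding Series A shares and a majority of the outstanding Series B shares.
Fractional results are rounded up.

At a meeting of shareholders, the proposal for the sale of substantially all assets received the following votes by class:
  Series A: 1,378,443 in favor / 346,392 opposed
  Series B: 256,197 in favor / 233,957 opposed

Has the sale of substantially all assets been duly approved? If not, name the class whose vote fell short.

Series A: 3/4 of 1838446 = 1378834.50, rounded up to 1378835; 1,378,835 required, 1,378,443 in favor — not approved.
Series B: a majority of 512372 is 256187; 256,187 required, 256,197 in favor — approved.

Not approved — the Series A shares did not give the required vote.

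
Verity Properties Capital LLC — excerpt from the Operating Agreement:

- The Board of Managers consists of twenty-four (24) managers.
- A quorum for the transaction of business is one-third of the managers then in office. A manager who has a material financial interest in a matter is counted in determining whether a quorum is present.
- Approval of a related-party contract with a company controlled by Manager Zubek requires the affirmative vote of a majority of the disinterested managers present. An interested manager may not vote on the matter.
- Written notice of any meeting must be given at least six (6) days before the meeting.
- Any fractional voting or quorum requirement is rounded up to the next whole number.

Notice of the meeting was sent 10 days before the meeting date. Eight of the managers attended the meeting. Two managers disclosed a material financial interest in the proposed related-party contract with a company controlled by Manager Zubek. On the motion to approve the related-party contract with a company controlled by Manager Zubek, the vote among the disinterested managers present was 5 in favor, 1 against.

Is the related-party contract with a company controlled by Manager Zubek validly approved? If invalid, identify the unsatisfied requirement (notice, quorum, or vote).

Valid — all requirements satisfied.

Notice: 10 days given; 6 required (10 ≥ 6). Satisfied.
Quorum: 8 present (interested managers count toward quorum); quorum is 8. Satisfied.
Vote: the related-party contract with a company controlled by Manager Zubek requires a majority of the disinterested managers present (8 − 2 = 6). A majority of 6 is 4, so 4 affirmative votes are needed; 5 voted in favor. Satisfied.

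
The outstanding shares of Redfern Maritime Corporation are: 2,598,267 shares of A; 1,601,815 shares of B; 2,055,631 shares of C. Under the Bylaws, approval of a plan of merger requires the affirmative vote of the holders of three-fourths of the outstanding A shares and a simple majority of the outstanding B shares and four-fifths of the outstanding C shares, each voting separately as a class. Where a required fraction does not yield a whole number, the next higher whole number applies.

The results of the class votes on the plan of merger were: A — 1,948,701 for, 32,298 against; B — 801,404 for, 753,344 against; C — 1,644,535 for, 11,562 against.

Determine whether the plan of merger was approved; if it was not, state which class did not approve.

Approved — every class gave the required vote.

A: 3/4 of 2598267 = 1948700.25, rounded up to 1948701; 1,948,701 required, 1,948,701 in favor — approved.
B: a majority of 1601815 is 800908; 800,908 required, 801,404 in favor — approved.
C: 4/5 of 2055631 = 1644504.80, rounded up to 1644505; 1,644,505 required, 1,644,535 in favor — approved.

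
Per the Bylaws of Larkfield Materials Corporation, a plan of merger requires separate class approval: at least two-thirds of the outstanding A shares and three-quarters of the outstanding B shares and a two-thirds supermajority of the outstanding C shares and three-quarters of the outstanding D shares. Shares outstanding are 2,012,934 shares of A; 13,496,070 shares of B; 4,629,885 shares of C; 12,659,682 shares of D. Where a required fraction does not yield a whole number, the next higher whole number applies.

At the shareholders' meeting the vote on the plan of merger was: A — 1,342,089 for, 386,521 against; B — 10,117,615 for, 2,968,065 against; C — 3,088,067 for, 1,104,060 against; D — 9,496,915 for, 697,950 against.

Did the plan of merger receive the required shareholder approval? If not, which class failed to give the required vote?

Not approved — the B shares did not give the required vote.

A: 2/3 of 2012934 = 1341956; 1,341,956 required, 1,342,089 in favor — approved.
B: 3/4 of 13496070 = 10122052.50, rounded up to 10122053; 10,122,053 required, 10,117,615 in favor — not approved.
C: 2/3 of 4629885 = 3086590; 3,086,590 required, 3,088,067 in favor — approved.
D: 3/4 of 12659682 = 9494761.50, rounded up to 9494762; 9,494,762 required, 9,496,915 in favor — approved.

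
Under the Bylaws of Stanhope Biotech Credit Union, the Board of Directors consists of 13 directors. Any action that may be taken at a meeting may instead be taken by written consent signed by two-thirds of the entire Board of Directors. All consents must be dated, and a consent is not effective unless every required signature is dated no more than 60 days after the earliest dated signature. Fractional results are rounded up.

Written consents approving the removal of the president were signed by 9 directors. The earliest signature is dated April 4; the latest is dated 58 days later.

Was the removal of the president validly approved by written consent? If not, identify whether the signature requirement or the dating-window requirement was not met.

Effective — both the signature and dating-window requirements are satisfied.

Signatures required: two-thirds of 13 — 2/3 of 13 = 8.67, rounded up to 9, so 9 needed; 9 signed. Sufficient.
Dating window: the latest signature is 58 days after the earliest; the limit is 60 days. Within the window.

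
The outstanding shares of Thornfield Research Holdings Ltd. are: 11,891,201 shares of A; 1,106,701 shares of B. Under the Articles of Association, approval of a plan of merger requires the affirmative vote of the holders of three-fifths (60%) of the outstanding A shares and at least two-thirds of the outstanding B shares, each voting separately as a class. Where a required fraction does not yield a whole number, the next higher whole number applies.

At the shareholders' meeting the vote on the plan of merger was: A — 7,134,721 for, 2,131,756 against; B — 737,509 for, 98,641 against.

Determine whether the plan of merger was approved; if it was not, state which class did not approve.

A: 3/5 of 11891201 = 7134720.60, rounded up to 7134721; 7,134,721 required, 7,134,721 in favor — approved.
B: 2/3 of 1106701 = 737800.67, rounded up to 737801; 737,801 required, 737,509 in favor — not approved.

Not approved — the B shares did not give the required vote.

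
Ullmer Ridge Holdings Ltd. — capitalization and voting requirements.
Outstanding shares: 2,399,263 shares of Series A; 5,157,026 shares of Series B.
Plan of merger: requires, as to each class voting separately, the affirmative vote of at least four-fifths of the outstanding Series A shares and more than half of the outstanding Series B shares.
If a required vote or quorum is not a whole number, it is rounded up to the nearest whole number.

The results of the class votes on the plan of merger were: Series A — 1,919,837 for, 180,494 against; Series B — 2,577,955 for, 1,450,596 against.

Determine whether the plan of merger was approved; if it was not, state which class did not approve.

Series A: 4/5 of 2399263 = 1919410.40, rounded up to 1919411; 1,919,411 required, 1,919,837 in favor — approved.
Series B: a majority of 5157026 is 2578514; 2,578,514 required, 2,577,955 in favor — not approved.

Not approved — the Series B shares did not give the required vote.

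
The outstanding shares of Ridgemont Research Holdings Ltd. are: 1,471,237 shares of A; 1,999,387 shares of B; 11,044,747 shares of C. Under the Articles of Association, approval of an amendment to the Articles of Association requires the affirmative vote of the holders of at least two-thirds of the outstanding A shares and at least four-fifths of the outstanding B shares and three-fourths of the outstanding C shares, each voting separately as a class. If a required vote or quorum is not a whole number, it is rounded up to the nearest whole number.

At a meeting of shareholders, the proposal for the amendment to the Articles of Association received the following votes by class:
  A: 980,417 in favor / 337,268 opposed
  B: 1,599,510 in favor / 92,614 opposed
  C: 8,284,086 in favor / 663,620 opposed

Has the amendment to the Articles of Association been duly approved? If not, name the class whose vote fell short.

Not approved — the A shares did not give the required vote.

A: 2/3 of 1471237 = 980824.67, rounded up to 980825; 980,825 required, 980,417 in favor — not approved.
B: 4/5 of 1999387 = 1599509.60, rounded up to 1599510; 1,599,510 required, 1,599,510 in favor — approved.
C: 3/4 of 11044747 = 8283560.25, rounded up to 8283561; 8,283,561 required, 8,284,086 in favor — approved.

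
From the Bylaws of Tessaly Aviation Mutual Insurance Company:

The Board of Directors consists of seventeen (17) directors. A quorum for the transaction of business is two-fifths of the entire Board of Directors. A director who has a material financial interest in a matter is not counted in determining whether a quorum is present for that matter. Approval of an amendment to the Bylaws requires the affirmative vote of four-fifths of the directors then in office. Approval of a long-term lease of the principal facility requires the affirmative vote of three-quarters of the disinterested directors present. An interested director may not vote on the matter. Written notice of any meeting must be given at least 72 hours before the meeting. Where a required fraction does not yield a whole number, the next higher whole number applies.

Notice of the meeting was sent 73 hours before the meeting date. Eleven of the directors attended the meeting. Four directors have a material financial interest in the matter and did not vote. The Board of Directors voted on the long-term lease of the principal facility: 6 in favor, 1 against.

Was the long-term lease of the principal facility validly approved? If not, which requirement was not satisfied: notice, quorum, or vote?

Valid — all requirements satisfied.

Notice: 73 hours given; 72 required (73 ≥ 72). Satisfied.
Quorum: 11 present, but the 4 interested directors do not count, leaving 7. Quorum is 7. Satisfied.
Vote: the long-term lease of the principal facility requires three-fourths of the disinterested directors present (11 − 4 = 7). 3/4 of 7 = 5.25, rounded up to 6, so 6 affirmative votes are needed; 6 voted in favor. Satisfied.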